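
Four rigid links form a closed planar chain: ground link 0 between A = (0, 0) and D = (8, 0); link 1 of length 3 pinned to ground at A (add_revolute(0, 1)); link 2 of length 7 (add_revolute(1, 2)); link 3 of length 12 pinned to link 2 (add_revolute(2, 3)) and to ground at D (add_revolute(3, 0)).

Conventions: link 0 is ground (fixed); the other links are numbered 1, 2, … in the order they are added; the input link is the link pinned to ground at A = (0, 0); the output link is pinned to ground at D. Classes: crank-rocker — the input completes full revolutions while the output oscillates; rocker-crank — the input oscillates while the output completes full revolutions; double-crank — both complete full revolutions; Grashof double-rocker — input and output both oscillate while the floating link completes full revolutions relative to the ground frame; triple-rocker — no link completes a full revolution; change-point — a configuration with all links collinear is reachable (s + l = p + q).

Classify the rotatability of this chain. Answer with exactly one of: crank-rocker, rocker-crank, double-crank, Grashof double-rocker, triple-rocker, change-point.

lengths: ground=8, input=3, coupler=7, output=12
sorted: s=3 (shortest), l=12 (longest), p+q=15
s + l = 15 vs p + q = 15
s + l = p + q → change-point (collinear configuration reachable)

change-point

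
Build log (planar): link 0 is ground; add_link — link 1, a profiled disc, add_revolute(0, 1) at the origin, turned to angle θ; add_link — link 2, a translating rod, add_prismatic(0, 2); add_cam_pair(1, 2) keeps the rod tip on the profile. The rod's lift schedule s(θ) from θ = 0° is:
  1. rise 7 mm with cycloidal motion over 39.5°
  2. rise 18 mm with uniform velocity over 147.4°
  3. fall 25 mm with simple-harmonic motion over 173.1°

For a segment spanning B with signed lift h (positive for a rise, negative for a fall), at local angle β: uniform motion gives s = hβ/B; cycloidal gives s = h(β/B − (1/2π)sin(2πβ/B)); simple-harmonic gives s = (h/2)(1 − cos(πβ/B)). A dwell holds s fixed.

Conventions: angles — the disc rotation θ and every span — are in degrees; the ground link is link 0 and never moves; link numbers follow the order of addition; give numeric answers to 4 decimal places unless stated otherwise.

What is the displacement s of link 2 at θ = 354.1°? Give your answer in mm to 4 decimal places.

seg 1 [0°–39.5°] cycloidal, h=7: full span → s += 7 → s = 7.0000
seg 2 [39.5°–186.9°] uniform, h=18: full span → s += 18 → s = 25.0000
seg 3 [186.9°–360°] simple-harmonic, h=-25: θ=354.1° here. β=167.2, B=173.1. -25/2·(1 − cos(π·0.9659)) = -24.9284 → s = 0.0716

0.0716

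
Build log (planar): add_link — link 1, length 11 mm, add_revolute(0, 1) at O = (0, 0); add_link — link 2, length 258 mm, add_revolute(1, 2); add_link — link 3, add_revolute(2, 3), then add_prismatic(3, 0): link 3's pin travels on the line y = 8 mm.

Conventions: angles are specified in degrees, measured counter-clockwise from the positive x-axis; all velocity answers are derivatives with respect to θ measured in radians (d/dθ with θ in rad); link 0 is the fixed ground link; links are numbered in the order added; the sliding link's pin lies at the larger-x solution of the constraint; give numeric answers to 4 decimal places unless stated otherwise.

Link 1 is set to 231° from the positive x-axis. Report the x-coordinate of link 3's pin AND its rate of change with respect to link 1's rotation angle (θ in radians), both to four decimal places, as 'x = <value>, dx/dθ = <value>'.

geometry: r = 11 mm, L = 258 mm, e = 8 mm
crank pin P = (r cos θ, r sin θ) = (-6.922524, -8.548606)
h = r sin θ − e = -8.548606 − 8 = -16.548606
x = r cos θ + √(L² − h²) = -6.922524 + 257.468724 = 250.546199
dx/dθ = −r sin θ − h·r cos θ/√(L² − h²) (θ in radians; h = -16.548606) = 8.103666

x = 250.5462, dx/dθ = 8.1037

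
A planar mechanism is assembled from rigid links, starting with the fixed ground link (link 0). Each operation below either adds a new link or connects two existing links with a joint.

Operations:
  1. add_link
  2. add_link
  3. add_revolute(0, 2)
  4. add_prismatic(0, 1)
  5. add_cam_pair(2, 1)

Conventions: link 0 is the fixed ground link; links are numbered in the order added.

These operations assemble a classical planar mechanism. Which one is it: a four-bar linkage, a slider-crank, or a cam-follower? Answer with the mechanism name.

links: 3 (incl. ground); joints: 1 revolute, 1 prismatic, 1 higher (cam) pair, forming one closed loop
3 links, revolute + prismatic + higher pair in one loop → cam-follower

cam-follower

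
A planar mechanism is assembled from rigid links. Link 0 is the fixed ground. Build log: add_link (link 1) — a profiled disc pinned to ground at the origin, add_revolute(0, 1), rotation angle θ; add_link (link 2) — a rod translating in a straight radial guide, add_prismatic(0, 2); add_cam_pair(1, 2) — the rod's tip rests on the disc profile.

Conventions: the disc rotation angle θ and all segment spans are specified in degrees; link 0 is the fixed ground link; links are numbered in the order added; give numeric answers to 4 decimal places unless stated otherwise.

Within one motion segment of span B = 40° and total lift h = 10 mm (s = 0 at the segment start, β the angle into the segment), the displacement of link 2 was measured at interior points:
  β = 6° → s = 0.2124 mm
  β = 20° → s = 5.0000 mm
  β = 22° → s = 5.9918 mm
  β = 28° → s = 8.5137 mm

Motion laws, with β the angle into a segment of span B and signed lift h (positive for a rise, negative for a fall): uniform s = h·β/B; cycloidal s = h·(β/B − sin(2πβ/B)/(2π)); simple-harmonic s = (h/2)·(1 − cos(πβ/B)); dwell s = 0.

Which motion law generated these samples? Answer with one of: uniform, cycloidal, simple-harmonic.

candidates at β/B = r: uniform s = h·r (linear in β); cycloidal s = h·(r − sin(2πr)/(2π)); simple-harmonic s = (h/2)(1 − cos(πr))
β=6°: printed 0.2124 | uniform 1.5000, cycloidal 0.2124, simple-harmonic 0.5450
β=20°: printed 5.0000 | uniform 5.0000, cycloidal 5.0000, simple-harmonic 5.0000
β=22°: printed 5.9918 | uniform 5.5000, cycloidal 5.9918, simple-harmonic 5.7822
β=28°: printed 8.5137 | uniform 7.0000, cycloidal 8.5137, simple-harmonic 7.9389
only one law matches every sample → cycloidal

cycloidal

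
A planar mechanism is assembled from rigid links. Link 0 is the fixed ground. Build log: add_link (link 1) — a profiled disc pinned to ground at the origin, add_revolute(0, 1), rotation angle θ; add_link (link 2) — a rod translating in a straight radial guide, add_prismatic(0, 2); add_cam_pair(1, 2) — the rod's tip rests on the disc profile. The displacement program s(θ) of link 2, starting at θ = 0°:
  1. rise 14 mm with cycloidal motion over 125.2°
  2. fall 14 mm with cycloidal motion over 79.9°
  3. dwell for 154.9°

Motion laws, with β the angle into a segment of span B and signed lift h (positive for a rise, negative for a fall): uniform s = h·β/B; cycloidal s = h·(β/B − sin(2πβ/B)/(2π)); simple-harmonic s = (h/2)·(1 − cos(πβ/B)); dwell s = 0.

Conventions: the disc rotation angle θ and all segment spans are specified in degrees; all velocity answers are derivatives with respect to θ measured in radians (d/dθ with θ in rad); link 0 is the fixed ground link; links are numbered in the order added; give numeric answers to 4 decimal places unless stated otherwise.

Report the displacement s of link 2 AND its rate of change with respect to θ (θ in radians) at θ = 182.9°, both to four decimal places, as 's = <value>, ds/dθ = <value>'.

seg 1 [0°–125.2°] cycloidal, h=14: full span → s += 14 → s = 14.0000
seg 2 [125.2°–205.1°] cycloidal, h=-14: θ=182.9° here. β=57.7, B=79.9. -14·(0.7222 − sin(2π·0.7222)/(2π)) = -12.3043 → s = 1.6957
velocity in seg [125.2°–205.1°] (cycloidal), θ in radians: β = 57.7° = 1.0071 rad, B = 79.9° = 1.3945 rad; ds/dθ = (h/B)(1 − cos(2πβ/B)) = ((-14)/1.3945)(1 − cos(2π·0.7222)) = -11.786938 mm/rad

s = 1.6957, ds/dθ = -11.7869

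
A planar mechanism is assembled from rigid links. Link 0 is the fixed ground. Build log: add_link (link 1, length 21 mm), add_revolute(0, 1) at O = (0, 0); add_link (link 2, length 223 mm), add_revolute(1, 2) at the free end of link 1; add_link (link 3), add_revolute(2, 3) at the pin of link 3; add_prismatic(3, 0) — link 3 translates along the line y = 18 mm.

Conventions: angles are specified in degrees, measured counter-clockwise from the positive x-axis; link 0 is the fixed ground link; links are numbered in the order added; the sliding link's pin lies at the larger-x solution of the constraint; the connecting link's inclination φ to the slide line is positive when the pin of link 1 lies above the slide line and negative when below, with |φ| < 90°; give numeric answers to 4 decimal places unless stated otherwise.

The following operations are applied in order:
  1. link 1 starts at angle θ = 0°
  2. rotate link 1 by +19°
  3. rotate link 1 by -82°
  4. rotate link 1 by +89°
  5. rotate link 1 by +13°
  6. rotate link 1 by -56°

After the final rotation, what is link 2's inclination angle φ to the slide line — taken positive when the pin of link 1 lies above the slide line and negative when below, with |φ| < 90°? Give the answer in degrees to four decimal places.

geometry: r = 21 mm, L = 223 mm, e = 18 mm; θ starts at 0°
rotate link 1 by +19°: θ ← 0° +19° = 19°
rotate link 1 by -82°: θ ← 19° -82° = -63°
rotate link 1 by +89°: θ ← -63° +89° = 26°
rotate link 1 by +13°: θ ← 26° +13° = 39°
rotate link 1 by -56°: θ ← 39° -56° = -17°
h = r sin θ − e = -6.139806 − 18 = -24.139806
sin φ = h / L = -24.139806 / 223 = -0.10825025
φ = arcsin(-0.10825025) = -6.214460°

-6.2145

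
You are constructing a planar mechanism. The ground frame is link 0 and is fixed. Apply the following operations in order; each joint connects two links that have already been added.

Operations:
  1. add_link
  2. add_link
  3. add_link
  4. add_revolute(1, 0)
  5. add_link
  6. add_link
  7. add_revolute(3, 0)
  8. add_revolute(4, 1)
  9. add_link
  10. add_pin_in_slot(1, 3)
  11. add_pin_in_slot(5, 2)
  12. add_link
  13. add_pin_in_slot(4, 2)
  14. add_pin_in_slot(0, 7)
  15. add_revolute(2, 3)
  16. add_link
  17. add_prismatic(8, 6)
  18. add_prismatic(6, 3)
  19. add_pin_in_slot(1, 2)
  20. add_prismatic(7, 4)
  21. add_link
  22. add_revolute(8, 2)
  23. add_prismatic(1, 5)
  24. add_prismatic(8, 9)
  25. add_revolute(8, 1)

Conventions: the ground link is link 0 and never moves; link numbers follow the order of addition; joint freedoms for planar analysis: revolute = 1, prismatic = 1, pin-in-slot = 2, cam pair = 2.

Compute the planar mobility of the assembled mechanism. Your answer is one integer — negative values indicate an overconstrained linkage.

link 0 = ground. State L|J1|J2 = 1|0|0
+link1  2|0|0
+link2  3|0|0
+link3  4|0|0
R(1,0) f=1→J1  4|1|0
+link4  5|1|0
+link5  6|1|0
R(3,0) f=1→J1  6|2|0
R(4,1) f=1→J1  6|3|0
+link6  7|3|0
PS(1,3) f=2→J2  7|3|1
PS(5,2) f=2→J2  7|3|2
+link7  8|3|2
PS(4,2) f=2→J2  8|3|3
PS(0,7) f=2→J2  8|3|4
R(2,3) f=1→J1  8|4|4
+link8  9|4|4
P(8,6) f=1→J1  9|5|4
P(6,3) f=1→J1  9|6|4
PS(1,2) f=2→J2  9|6|5
P(7,4) f=1→J1  9|7|5
+link9  10|7|5
R(8,2) f=1→J1  10|8|5
P(1,5) f=1→J1  10|9|5
P(8,9) f=1→J1  10|10|5
R(8,1) f=1→J1  10|11|5
M = 3(10−1)−2·11−5 = 27−22−5 = 0

M = 0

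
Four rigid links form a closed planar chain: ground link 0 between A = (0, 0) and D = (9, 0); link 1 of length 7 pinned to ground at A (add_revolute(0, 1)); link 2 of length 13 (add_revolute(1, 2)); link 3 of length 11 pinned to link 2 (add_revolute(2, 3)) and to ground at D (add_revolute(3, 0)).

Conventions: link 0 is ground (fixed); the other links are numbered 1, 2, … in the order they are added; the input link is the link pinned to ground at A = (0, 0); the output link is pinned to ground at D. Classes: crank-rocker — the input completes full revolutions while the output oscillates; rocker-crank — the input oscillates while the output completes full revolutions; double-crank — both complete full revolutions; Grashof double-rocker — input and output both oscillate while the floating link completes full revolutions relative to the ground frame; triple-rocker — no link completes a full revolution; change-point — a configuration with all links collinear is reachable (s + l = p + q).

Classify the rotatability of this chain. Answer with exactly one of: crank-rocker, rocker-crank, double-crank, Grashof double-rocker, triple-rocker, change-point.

lengths: ground=9, input=7, coupler=13, output=11
sorted: s=7 (shortest), l=13 (longest), p+q=20
s + l = 20 vs p + q = 20
s + l = p + q → change-point (collinear configuration reachable)

change-point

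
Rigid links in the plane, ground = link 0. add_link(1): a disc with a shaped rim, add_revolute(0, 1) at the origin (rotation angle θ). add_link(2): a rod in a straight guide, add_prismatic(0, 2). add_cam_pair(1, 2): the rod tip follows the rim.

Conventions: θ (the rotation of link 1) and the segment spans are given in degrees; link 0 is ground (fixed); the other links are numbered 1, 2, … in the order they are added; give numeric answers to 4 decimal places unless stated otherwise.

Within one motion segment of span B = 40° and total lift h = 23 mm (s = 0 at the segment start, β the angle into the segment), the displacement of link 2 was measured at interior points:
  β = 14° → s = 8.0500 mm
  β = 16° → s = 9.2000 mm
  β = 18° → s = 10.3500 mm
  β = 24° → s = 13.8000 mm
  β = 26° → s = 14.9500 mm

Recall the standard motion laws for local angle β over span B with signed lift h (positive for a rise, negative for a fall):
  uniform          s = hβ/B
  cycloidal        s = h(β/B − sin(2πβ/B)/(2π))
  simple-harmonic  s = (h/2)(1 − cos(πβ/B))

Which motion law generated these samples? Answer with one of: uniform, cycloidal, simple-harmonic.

candidates at β/B = r: uniform s = h·r (linear in β); cycloidal s = h·(r − sin(2πr)/(2π)); simple-harmonic s = (h/2)(1 − cos(πr))
β=14°: printed 8.0500 | uniform 8.0500, cycloidal 5.0885, simple-harmonic 6.2791
β=16°: printed 9.2000 | uniform 9.2000, cycloidal 7.0484, simple-harmonic 7.9463
β=18°: printed 10.3500 | uniform 10.3500, cycloidal 9.2188, simple-harmonic 9.7010
β=24°: printed 13.8000 | uniform 13.8000, cycloidal 15.9516, simple-harmonic 15.0537
β=26°: printed 14.9500 | uniform 14.9500, cycloidal 17.9115, simple-harmonic 16.7209
only one law matches every sample → uniform

uniform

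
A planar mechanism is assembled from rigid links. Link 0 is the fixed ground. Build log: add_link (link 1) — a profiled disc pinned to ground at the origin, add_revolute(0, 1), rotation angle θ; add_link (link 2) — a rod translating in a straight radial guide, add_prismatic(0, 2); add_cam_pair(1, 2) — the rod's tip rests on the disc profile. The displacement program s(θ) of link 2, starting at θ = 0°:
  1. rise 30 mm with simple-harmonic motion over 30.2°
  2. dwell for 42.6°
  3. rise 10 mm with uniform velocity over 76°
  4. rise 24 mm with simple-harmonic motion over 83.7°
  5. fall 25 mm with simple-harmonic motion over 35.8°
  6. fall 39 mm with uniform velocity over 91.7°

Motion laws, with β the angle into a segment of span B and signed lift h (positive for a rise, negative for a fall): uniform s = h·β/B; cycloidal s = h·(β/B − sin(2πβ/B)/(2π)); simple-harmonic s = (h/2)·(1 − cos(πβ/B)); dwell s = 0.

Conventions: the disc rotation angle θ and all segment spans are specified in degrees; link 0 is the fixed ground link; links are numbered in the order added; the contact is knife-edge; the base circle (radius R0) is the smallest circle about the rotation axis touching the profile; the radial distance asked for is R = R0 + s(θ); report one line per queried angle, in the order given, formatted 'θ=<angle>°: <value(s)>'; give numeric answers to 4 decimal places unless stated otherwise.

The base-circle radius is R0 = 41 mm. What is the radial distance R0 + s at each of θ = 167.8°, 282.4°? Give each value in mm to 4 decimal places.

seg 1 [0°–30.2°] simple-harmonic, h=30: full span → s += 30 → s = 30.0000
seg 2 [30.2°–72.8°] dwell: s stays 30.0000
seg 3 [72.8°–148.8°] uniform, h=10: full span → s += 10 → s = 40.0000
seg 4 [148.8°–232.5°] simple-harmonic, h=24: θ=167.8° here. β=19, B=83.7. 24/2·(1 − cos(π·0.2270)) = 2.9243 → s = 42.9243
seg 4 [148.8°–232.5°] simple-harmonic, h=24: full span → s += 24 → s = 64.0000
seg 5 [232.5°–268.3°] simple-harmonic, h=-25: full span → s += -25 → s = 39.0000
seg 6 [268.3°–360°] uniform, h=-39: θ=282.4° here. β=14.1, B=91.7. -39·14.1/91.7 = -5.9967 → s = 33.0033
θ=167.8°: R = R0 + s = 41 + 42.9243 = 83.9243
θ=282.4°: R = R0 + s = 41 + 33.0033 = 74.0033

θ=167.8°: 83.9243
θ=282.4°: 74.0033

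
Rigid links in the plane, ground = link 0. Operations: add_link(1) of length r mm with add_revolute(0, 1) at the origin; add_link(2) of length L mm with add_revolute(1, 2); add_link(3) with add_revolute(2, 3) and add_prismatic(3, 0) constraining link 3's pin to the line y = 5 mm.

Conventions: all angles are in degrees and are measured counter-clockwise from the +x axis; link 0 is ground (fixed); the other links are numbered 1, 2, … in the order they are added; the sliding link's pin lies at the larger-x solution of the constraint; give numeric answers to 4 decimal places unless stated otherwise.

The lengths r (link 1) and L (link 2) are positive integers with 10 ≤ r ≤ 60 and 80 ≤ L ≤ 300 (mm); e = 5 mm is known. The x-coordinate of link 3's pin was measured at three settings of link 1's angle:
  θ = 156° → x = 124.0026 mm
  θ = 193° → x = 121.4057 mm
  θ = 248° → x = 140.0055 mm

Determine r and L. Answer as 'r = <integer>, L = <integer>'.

constraint per measurement: (x − r cos θ)² + (r sin θ − e)² = L²
subtracting the θ₁ and θ₂ equations cancels the r² and L² terms:
r = (x₁² − x₂²) / (2[(x₁cos θ₁ + e sin θ₁) − (x₂cos θ₂ + e sin θ₂)]) = 39.0001 → r = 39
L² = (x₁ − r cos θ₁)² + (r sin θ₁ − e)² = 25600.0144 → L = 160.0000 → L = 160
check at θ₃=248°: x = 140.0055 (printed 140.0055) ✓

r = 39, L = 160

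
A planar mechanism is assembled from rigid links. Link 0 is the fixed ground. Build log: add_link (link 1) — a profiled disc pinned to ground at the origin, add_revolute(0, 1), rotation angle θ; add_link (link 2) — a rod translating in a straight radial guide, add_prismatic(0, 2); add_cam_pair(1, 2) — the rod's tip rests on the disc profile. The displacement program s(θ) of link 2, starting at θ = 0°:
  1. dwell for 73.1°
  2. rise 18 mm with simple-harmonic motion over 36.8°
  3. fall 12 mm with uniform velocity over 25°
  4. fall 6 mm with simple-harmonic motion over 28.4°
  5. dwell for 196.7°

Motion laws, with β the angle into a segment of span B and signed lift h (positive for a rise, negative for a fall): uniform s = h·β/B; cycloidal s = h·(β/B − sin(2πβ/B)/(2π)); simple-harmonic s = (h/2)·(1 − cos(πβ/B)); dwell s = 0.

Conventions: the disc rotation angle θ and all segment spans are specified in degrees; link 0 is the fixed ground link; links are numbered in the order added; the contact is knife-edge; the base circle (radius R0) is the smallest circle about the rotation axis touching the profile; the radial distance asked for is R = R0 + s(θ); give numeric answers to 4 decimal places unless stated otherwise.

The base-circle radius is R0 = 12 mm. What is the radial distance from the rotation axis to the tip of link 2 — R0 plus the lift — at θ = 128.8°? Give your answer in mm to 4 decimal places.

seg 1 [0°–73.1°] dwell: s stays 0.0000
seg 2 [73.1°–109.9°] simple-harmonic, h=18: full span → s += 18 → s = 18.0000
seg 3 [109.9°–134.9°] uniform, h=-12: θ=128.8° here. β=18.9, B=25. -12·18.9/25 = -9.0720 → s = 8.9280
R = R0 + s = 12 + 8.9280 = 20.9280

20.9280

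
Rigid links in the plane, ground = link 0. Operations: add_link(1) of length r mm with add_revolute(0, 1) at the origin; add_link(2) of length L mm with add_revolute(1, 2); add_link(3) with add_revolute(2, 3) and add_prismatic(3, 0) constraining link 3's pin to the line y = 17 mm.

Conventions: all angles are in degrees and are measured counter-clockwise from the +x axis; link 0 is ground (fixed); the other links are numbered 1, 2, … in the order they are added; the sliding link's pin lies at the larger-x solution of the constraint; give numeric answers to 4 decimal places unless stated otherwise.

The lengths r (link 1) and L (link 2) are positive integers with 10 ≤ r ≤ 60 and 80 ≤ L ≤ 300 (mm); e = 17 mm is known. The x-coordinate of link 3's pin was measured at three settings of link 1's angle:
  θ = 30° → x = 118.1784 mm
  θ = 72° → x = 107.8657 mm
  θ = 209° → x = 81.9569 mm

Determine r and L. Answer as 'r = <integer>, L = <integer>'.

constraint per measurement: (x − r cos θ)² + (r sin θ − e)² = L²
subtracting the θ₁ and θ₂ equations cancels the r² and L² terms:
r = (x₁² − x₂²) / (2[(x₁cos θ₁ + e sin θ₁) − (x₂cos θ₂ + e sin θ₂)]) = 19.0001 → r = 19
L² = (x₁ − r cos θ₁)² + (r sin θ₁ − e)² = 10404.0054 → L = 102.0000 → L = 102
check at θ₃=209°: x = 81.9569 (printed 81.9569) ✓

r = 19, L = 102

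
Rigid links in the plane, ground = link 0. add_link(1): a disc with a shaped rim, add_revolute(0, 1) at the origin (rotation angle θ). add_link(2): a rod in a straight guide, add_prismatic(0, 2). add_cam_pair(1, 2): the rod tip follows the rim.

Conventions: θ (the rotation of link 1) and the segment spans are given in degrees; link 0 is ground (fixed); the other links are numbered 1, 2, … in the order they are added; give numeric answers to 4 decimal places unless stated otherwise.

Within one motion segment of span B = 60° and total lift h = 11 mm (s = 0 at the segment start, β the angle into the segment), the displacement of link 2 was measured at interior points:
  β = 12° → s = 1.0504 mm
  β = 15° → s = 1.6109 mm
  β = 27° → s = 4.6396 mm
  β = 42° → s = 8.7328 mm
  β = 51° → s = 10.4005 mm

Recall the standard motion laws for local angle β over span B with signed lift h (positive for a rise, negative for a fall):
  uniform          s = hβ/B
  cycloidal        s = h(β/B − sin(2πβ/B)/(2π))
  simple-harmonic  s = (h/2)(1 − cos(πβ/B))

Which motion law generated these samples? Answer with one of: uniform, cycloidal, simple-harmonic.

candidates at β/B = r: uniform s = h·r (linear in β); cycloidal s = h·(r − sin(2πr)/(2π)); simple-harmonic s = (h/2)(1 − cos(πr))
β=12°: printed 1.0504 | uniform 2.2000, cycloidal 0.5350, simple-harmonic 1.0504
β=15°: printed 1.6109 | uniform 2.7500, cycloidal 0.9993, simple-harmonic 1.6109
β=27°: printed 4.6396 | uniform 4.9500, cycloidal 4.4090, simple-harmonic 4.6396
β=42°: printed 8.7328 | uniform 7.7000, cycloidal 9.3650, simple-harmonic 8.7328
β=51°: printed 10.4005 | uniform 9.3500, cycloidal 10.7663, simple-harmonic 10.4005
only one law matches every sample → simple-harmonic

simple-harmonic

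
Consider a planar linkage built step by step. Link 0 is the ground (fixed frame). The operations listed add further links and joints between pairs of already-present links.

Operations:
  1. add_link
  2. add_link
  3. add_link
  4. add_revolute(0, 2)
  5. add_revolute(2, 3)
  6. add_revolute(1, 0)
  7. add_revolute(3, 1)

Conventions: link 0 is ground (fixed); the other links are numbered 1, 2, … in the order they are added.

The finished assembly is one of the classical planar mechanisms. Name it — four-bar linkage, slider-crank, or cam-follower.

links: 4 (incl. ground); joints: 4 revolute, 0 prismatic, 0 higher (cam) pair, forming one closed loop
4 links in a single 4R loop → four-bar linkage

four-bar linkage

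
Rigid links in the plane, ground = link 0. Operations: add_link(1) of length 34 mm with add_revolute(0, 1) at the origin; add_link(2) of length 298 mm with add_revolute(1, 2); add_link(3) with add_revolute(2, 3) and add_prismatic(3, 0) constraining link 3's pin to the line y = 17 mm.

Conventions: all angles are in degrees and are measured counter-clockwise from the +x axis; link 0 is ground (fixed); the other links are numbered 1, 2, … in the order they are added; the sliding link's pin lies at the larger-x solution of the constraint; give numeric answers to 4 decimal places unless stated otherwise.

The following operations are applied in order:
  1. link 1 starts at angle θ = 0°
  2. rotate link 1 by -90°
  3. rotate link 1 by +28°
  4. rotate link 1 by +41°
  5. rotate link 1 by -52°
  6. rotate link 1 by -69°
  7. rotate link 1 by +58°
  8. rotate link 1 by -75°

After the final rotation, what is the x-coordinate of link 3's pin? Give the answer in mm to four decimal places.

geometry: r = 34 mm, L = 298 mm, e = 17 mm; θ starts at 0°
rotate link 1 by -90°: θ ← 0° -90° = -90°
rotate link 1 by +28°: θ ← -90° +28° = -62°
rotate link 1 by +41°: θ ← -62° +41° = -21°
rotate link 1 by -52°: θ ← -21° -52° = -73°
rotate link 1 by -69°: θ ← -73° -69° = -142°
rotate link 1 by +58°: θ ← -142° +58° = -84°
rotate link 1 by -75°: θ ← -84° -75° = -159°
crank pin P = (r cos θ, r sin θ) = (-31.741735, -12.184510)
h = r sin θ − e = -12.184510 − 17 = -29.184510
x = r cos θ + √(L² − h²) = -31.741735 + 296.567470 = 264.825736

264.8257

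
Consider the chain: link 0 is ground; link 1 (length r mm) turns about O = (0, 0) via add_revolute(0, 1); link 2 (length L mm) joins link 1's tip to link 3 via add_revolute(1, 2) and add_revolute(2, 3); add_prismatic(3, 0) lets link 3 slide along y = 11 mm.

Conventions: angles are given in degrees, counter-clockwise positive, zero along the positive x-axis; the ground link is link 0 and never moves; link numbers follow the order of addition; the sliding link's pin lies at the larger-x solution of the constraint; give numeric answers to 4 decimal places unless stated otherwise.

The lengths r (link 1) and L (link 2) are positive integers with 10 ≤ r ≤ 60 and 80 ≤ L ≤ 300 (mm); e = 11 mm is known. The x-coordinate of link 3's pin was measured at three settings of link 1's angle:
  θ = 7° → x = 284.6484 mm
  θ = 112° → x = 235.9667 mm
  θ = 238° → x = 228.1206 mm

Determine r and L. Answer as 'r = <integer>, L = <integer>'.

constraint per measurement: (x − r cos θ)² + (r sin θ − e)² = L²
subtracting the θ₁ and θ₂ equations cancels the r² and L² terms:
r = (x₁² − x₂²) / (2[(x₁cos θ₁ + e sin θ₁) − (x₂cos θ₂ + e sin θ₂)]) = 35.0000 → r = 35
L² = (x₁ − r cos θ₁)² + (r sin θ₁ − e)² = 62500.0050 → L = 250.0000 → L = 250
check at θ₃=238°: x = 228.1206 (printed 228.1206) ✓

r = 35, L = 250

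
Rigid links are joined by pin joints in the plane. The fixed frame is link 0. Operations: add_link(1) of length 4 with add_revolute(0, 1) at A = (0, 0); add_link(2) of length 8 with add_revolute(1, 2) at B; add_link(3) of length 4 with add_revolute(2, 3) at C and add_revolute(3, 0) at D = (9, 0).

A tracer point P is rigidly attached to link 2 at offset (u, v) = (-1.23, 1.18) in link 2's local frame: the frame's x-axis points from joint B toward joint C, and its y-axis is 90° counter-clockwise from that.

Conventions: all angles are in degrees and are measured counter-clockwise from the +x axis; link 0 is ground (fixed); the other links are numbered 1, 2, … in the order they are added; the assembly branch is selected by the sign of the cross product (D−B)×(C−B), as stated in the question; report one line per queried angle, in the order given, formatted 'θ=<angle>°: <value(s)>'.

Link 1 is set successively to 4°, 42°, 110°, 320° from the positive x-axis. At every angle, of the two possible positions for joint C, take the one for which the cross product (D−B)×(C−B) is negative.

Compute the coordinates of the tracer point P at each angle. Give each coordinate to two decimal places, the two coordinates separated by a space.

A=(0,0), D=(9.00,0)
θ=4°: B = A + 4.00·(cos4°, sin4°) = (3.9903, 0.2790)
θ=4°: |BD| = 5.0175
θ=4°: circle(B,8.00) ∩ circle(D,4.00): a=7.2920, h=3.2904
θ=4°:   candidates: C₊=(11.4540,3.1588) cross=16.510; C₋=(11.0880,-3.4118) cross=-16.510
θ=4°:   branch - wants cross < 0 → take C=(11.0880,-3.4118) (cross=-16.510)
θ=4°: ex = (C−B)/|BC| = (0.8872,-0.4614); ey = (0.4614,0.8872)
θ=4°: P = B + -1.23·ex + 1.18·ey = (3.4434,1.8934)
θ=42°: B = A + 4.00·(cos42°, sin42°) = (2.9726, 2.6765)
θ=42°: |BD| = 6.5950
θ=42°: circle(B,8.00) ∩ circle(D,4.00): a=6.9366, h=3.9854
θ=42°:   candidates: C₊=(10.9297,3.5038) cross=26.283; C₋=(7.6948,-3.7811) cross=-26.283
θ=42°:   branch - wants cross < 0 → take C=(7.6948,-3.7811) (cross=-26.283)
θ=42°: ex = (C−B)/|BC| = (0.5903,-0.8072); ey = (0.8072,0.5903)
θ=42°: P = B + -1.23·ex + 1.18·ey = (3.1990,4.3659)
θ=110°: B = A + 4.00·(cos110°, sin110°) = (-1.3681, 3.7588)
θ=110°: |BD| = 11.0284
θ=110°: circle(B,8.00) ∩ circle(D,4.00): a=7.6904, h=2.2040
θ=110°:   candidates: C₊=(6.6131,3.2098) cross=24.307; C₋=(5.1107,-0.9344) cross=-24.307
θ=110°:   branch - wants cross < 0 → take C=(5.1107,-0.9344) (cross=-24.307)
θ=110°: ex = (C−B)/|BC| = (0.8098,-0.5866); ey = (0.5866,0.8098)
θ=110°: P = B + -1.23·ex + 1.18·ey = (-1.6719,5.4360)
θ=320°: B = A + 4.00·(cos320°, sin320°) = (3.0642, -2.5712)
θ=320°: |BD| = 6.4688
θ=320°: circle(B,8.00) ∩ circle(D,4.00): a=6.9445, h=3.9716
θ=320°:   candidates: C₊=(7.8580,3.8335) cross=25.691; C₋=(11.0152,-3.4553) cross=-25.691
θ=320°:   branch - wants cross < 0 → take C=(11.0152,-3.4553) (cross=-25.691)
θ=320°: ex = (C−B)/|BC| = (0.9939,-0.1105); ey = (0.1105,0.9939)
θ=320°: P = B + -1.23·ex + 1.18·ey = (1.9721,-1.2624)

θ=4°: 3.44 1.89
θ=42°: 3.20 4.37
θ=110°: -1.67 5.44
θ=320°: 1.97 -1.26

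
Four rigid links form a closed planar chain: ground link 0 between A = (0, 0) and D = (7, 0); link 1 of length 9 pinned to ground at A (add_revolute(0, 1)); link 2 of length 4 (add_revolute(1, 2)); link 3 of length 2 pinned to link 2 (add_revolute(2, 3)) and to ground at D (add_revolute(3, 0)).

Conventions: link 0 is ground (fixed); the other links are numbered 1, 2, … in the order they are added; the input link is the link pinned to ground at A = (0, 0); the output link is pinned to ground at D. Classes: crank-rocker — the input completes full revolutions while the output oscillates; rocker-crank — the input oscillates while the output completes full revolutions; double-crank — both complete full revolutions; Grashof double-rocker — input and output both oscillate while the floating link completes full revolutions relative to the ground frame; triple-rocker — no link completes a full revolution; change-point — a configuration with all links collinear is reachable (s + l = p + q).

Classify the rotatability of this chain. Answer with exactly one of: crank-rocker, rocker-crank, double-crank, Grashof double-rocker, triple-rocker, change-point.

lengths: ground=7, input=9, coupler=4, output=2
sorted: s=2 (shortest), l=9 (longest), p+q=11
s + l = 11 vs p + q = 11
s + l = p + q → change-point (collinear configuration reachable)

change-point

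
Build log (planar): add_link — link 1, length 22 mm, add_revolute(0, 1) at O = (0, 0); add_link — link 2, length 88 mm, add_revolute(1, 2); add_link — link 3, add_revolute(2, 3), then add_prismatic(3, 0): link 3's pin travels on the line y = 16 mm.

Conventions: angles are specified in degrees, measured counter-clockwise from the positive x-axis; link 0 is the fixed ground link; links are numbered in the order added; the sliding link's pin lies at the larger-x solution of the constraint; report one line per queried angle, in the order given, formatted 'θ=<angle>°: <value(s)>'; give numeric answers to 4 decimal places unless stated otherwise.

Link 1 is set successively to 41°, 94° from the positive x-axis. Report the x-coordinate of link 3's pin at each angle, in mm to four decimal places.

geometry: r = 22 mm, L = 88 mm, e = 16 mm
θ=41°: crank pin P = (r cos θ, r sin θ) = (16.603611, 14.433299)
θ=41°: h = r sin θ − e = 14.433299 − 16 = -1.566701
θ=41°: x = r cos θ + √(L² − h²) = 16.603611 + 87.986053 = 104.589663
θ=94°: crank pin P = (r cos θ, r sin θ) = (-1.534642, 21.946409)
θ=94°: h = r sin θ − e = 21.946409 − 16 = 5.946409
θ=94°: x = r cos θ + √(L² − h²) = -1.534642 + 87.798862 = 86.264220

θ=41°: 104.5897
θ=94°: 86.2642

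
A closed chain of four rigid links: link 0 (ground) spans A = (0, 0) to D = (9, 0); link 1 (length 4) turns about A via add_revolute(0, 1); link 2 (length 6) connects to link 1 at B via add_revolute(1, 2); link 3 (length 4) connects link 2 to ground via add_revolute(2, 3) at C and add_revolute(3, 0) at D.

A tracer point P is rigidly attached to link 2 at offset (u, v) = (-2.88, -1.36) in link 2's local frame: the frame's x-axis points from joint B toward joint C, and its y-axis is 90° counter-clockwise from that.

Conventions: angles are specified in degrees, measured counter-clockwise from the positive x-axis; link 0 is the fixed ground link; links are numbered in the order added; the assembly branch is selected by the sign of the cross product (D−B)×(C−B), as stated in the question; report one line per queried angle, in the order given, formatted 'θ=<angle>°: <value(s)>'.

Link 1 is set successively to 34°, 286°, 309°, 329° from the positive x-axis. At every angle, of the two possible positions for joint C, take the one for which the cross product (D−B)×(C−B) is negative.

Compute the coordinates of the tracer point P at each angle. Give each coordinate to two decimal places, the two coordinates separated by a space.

A=(0,0), D=(9.00,0)
θ=34°: B = A + 4.00·(cos34°, sin34°) = (3.3162, 2.2368)
θ=34°: |BD| = 6.1081
θ=34°: circle(B,6.00) ∩ circle(D,4.00): a=4.6912, h=3.7406
θ=34°:   candidates: C₊=(9.0513,3.9997) cross=22.848; C₋=(6.3117,-2.9619) cross=-22.848
θ=34°:   branch - wants cross < 0 → take C=(6.3117,-2.9619) (cross=-22.848)
θ=34°: ex = (C−B)/|BC| = (0.4993,-0.8665); ey = (0.8665,0.4993)
θ=34°: P = B + -2.88·ex + -1.36·ey = (0.6999,4.0532)
θ=286°: B = A + 4.00·(cos286°, sin286°) = (1.1025, -3.8450)
θ=286°: |BD| = 8.7837
θ=286°: circle(B,6.00) ∩ circle(D,4.00): a=5.5303, h=2.3271
θ=286°:   candidates: C₊=(5.0562,0.6681) cross=20.441; C₋=(7.0935,-3.5165) cross=-20.441
θ=286°:   branch - wants cross < 0 → take C=(7.0935,-3.5165) (cross=-20.441)
θ=286°: ex = (C−B)/|BC| = (0.9985,0.0548); ey = (-0.0548,0.9985)
θ=286°: P = B + -2.88·ex + -1.36·ey = (-1.6986,-5.3607)
θ=309°: B = A + 4.00·(cos309°, sin309°) = (2.5173, -3.1086)
θ=309°: |BD| = 7.1895
θ=309°: circle(B,6.00) ∩ circle(D,4.00): a=4.9857, h=3.3381
θ=309°:   candidates: C₊=(5.5695,2.0571) cross=23.999; C₋=(8.4562,-3.9629) cross=-23.999
θ=309°:   branch - wants cross < 0 → take C=(8.4562,-3.9629) (cross=-23.999)
θ=309°: ex = (C−B)/|BC| = (0.9898,-0.1424); ey = (0.1424,0.9898)
θ=309°: P = B + -2.88·ex + -1.36·ey = (-0.5270,-4.0447)
θ=329°: B = A + 4.00·(cos329°, sin329°) = (3.4287, -2.0602)
θ=329°: |BD| = 5.9400
θ=329°: circle(B,6.00) ∩ circle(D,4.00): a=4.6535, h=3.7875
θ=329°:   candidates: C₊=(6.4797,3.1062) cross=22.498; C₋=(9.1069,-3.9986) cross=-22.498
θ=329°:   branch - wants cross < 0 → take C=(9.1069,-3.9986) (cross=-22.498)
θ=329°: ex = (C−B)/|BC| = (0.9464,-0.3231); ey = (0.3231,0.9464)
θ=329°: P = B + -2.88·ex + -1.36·ey = (0.2637,-2.4168)

θ=34°: 0.70 4.05
θ=286°: -1.70 -5.36
θ=309°: -0.53 -4.04
θ=329°: 0.26 -2.42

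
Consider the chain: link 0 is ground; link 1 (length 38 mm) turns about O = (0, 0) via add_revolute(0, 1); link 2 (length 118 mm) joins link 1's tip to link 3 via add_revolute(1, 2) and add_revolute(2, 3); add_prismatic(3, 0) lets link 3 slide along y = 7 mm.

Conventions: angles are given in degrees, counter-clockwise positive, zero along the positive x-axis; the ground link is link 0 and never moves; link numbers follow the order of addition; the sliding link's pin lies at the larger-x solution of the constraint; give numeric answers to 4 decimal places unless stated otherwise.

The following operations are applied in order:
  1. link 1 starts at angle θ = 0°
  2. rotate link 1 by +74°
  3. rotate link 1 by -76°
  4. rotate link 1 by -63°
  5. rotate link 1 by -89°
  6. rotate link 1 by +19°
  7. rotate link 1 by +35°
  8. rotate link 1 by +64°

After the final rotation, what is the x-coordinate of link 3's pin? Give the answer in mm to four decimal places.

geometry: r = 38 mm, L = 118 mm, e = 7 mm; θ starts at 0°
rotate link 1 by +74°: θ ← 0° +74° = 74°
rotate link 1 by -76°: θ ← 74° -76° = -2°
rotate link 1 by -63°: θ ← -2° -63° = -65°
rotate link 1 by -89°: θ ← -65° -89° = -154°
rotate link 1 by +19°: θ ← -154° +19° = -135°
rotate link 1 by +35°: θ ← -135° +35° = -100°
rotate link 1 by +64°: θ ← -100° +64° = -36°
crank pin P = (r cos θ, r sin θ) = (30.742646, -22.335840)
h = r sin θ − e = -22.335840 − 7 = -29.335840
x = r cos θ + √(L² − h²) = 30.742646 + 114.295269 = 145.037915

145.0379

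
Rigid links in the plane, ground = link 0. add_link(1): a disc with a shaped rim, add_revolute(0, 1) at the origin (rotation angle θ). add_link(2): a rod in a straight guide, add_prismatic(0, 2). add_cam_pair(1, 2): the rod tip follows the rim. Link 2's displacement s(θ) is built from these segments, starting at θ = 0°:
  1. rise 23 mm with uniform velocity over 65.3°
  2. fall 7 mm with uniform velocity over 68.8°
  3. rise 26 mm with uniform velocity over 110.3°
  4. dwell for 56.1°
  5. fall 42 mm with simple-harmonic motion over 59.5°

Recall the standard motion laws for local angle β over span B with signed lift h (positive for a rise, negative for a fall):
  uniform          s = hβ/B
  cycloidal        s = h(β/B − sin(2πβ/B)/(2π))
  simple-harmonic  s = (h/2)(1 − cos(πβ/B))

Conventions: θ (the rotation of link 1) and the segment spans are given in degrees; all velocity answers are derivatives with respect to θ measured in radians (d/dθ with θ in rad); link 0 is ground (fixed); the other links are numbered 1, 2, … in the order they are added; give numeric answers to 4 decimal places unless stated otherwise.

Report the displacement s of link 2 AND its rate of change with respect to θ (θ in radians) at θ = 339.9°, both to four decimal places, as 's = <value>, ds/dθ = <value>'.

segment 1 (0° to 65.3°, uniform, h = 23) is passed completely: s = 0.0000 + (23) = 23.0000
segment 2 (65.3° to 134.1°, uniform, h = -7) is passed completely: s = 23.0000 + (-7) = 16.0000
segment 3 (134.1° to 244.4°, uniform, h = 26) is passed completely: s = 16.0000 + (26) = 42.0000
segment 4 (244.4° to 300.5°, dwell): s unchanged at 42.0000
θ = 339.9° falls in segment 5 (300.5° to 360°, simple-harmonic, h = -42): β = 339.9 − 300.5 = 39.4°, B = 59.5°; Δs = -42/2·(1 − cos(π·0.6622)) = -31.2429; s = 42.0000 − 31.2429 = 10.7571
velocity in seg [300.5°–360°] (simple-harmonic), θ in radians: β = 39.4° = 0.6877 rad, B = 59.5° = 1.0385 rad; ds/dθ = (πh/(2B)) sin(πβ/B) = (π·(-42)/(2·1.0385)) sin(π·0.6622) = -55.459862 mm/rad

s = 10.7571, ds/dθ = -55.4599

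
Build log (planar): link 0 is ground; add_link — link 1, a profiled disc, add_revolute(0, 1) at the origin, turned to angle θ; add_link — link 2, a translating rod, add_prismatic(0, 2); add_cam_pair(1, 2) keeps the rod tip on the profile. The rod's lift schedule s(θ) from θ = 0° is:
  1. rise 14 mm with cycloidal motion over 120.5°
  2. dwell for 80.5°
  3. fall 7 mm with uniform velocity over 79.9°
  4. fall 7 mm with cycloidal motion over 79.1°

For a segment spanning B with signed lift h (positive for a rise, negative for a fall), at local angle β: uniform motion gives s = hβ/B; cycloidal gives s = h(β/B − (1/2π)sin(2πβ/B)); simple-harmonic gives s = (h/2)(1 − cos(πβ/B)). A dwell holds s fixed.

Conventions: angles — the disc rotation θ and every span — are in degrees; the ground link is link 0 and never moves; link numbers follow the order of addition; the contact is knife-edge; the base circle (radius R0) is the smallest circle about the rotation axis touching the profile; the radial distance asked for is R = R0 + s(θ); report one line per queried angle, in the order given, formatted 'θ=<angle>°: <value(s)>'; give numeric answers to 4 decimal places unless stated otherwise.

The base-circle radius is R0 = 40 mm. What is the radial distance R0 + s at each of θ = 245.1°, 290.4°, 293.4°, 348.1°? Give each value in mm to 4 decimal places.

seg 1 [0°–120.5°] cycloidal, h=14: full span → s += 14 → s = 14.0000
seg 2 [120.5°–201°] dwell: s stays 14.0000
seg 3 [201°–280.9°] uniform, h=-7: θ=245.1° here. β=44.1, B=79.9. -7·44.1/79.9 = -3.8636 → s = 10.1364
seg 3 [201°–280.9°] uniform, h=-7: full span → s += -7 → s = 7.0000
seg 4 [280.9°–360°] cycloidal, h=-7: θ=290.4° here. β=9.5, B=79.1. -7·(0.1201 − sin(2π·0.1201)/(2π)) = -0.0775 → s = 6.9225
seg 4 [280.9°–360°] cycloidal, h=-7: θ=293.4° here. β=12.5, B=79.1. -7·(0.1580 − sin(2π·0.1580)/(2π)) = -0.1730 → s = 6.8270
seg 4 [280.9°–360°] cycloidal, h=-7: θ=348.1° here. β=67.2, B=79.1. -7·(0.8496 − sin(2π·0.8496)/(2π)) = -6.8500 → s = 0.1500
θ=245.1°: R = R0 + s = 40 + 10.1364 = 50.1364
θ=290.4°: R = R0 + s = 40 + 6.9225 = 46.9225
θ=293.4°: R = R0 + s = 40 + 6.8270 = 46.8270
θ=348.1°: R = R0 + s = 40 + 0.1500 = 40.1500

θ=245.1°: 50.1364
θ=290.4°: 46.9225
θ=293.4°: 46.8270
θ=348.1°: 40.1500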